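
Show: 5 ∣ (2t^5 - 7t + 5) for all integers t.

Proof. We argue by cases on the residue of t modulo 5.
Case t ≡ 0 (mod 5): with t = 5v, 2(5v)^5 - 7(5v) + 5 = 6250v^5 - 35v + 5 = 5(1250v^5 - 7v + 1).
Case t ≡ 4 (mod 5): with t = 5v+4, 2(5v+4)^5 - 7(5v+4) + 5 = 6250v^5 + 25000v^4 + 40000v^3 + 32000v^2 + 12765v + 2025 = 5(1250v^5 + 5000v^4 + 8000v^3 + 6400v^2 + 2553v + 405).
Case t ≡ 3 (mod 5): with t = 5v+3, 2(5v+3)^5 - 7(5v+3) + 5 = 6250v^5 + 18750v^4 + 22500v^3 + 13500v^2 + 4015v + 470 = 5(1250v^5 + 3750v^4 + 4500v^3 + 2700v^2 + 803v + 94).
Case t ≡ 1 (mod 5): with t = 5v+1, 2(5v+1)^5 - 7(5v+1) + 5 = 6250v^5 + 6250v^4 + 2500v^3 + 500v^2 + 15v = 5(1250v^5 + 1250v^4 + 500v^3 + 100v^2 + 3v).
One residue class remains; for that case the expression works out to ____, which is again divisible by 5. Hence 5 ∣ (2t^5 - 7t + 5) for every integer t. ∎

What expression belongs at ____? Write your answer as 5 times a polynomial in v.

Only t ≡ 2 (mod 5) is unaccounted for. Put t = 5v+2:
2(5v+2)^5 - 7(5v+2) + 5 expands to 6250v^5 + 12500v^4 + 10000v^3 + 4000v^2 + 765v + 55,
and factoring out 5 leaves 5(1250v^5 + 2500v^4 + 2000v^3 + 800v^2 + 153v + 11).

5(1250v^5 + 2500v^4 + 2000v^3 + 800v^2 + 153v + 11)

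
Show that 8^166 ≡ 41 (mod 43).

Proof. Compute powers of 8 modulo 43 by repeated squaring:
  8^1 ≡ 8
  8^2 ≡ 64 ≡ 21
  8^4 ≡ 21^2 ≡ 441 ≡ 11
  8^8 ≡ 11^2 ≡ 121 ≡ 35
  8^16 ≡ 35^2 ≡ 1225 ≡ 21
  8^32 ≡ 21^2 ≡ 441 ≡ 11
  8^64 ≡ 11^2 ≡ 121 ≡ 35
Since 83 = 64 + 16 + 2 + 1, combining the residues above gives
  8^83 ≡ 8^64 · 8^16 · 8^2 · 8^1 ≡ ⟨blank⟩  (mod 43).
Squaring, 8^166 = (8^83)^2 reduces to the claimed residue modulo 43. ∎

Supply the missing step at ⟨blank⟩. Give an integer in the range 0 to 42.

27

Multiply the listed residues: 35 · 21 · 21 · 8 = 735 → 15435 → 123480.
Reducing modulo 43: 123480 = 2871·43 + 27, so 8^83 ≡ 27.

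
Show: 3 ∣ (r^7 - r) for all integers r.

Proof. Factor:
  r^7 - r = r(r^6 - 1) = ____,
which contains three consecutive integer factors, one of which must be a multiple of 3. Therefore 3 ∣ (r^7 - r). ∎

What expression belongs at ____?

(r - 1)r(r + 1)(r^4 + r^2 + 1)

r^6 - 1 = (r^2 - 1)(r^4 + r^2 + 1), and r^2 - 1 = (r-1)(r+1).
So r(r^6 - 1) = (r - 1)r(r + 1)(r^4 + r^2 + 1).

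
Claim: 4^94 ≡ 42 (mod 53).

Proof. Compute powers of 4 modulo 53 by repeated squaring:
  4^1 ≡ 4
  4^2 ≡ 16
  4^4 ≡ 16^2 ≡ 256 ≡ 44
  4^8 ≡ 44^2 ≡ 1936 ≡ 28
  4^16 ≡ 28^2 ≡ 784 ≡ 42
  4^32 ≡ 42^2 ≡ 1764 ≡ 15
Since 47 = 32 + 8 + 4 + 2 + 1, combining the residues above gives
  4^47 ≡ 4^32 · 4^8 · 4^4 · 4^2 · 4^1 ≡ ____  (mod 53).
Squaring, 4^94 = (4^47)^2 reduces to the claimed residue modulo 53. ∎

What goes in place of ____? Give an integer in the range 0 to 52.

4^32 · 4^8 · 4^4 · 4^2 · 4^1 ≡ 15 · 28 · 44 · 16 · 4 = 1182720.
1182720 mod 53 = 25, so 4^47 ≡ 25 (mod 53).

25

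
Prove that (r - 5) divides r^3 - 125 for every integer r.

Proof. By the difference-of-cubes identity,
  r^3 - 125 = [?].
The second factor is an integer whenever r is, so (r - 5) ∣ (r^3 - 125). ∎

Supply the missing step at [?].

(r - 5)(r^2 + 5r + 25)

Polynomial division of r^3 - 125 by r - 5 leaves remainder 0 and quotient r^2 + 5r + 25.
Hence r^3 - 125 = (r - 5)(r^2 + 5r + 25).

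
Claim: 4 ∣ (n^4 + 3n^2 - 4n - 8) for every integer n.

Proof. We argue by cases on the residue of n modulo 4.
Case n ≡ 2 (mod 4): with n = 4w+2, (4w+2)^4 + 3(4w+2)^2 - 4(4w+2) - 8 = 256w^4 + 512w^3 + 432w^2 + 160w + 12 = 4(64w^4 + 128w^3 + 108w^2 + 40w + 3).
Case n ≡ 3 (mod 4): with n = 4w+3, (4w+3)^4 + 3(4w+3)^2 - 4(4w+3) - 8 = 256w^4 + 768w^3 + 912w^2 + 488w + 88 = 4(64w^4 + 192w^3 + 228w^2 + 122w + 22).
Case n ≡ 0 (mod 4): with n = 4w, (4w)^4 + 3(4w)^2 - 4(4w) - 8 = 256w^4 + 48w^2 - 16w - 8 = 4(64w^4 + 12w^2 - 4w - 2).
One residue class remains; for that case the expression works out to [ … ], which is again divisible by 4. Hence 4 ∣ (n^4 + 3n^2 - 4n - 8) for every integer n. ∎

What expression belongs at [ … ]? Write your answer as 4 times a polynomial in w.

4(64w^4 + 64w^3 + 36w^2 + 6w - 2)

The residues treated are {2, 3, 0}, so the missing case is n ≡ 1 (mod 4); write n = 4w+1.
Then (4w+1)^4 + 3(4w+1)^2 - 4(4w+1) - 8 = 256w^4 + 256w^3 + 144w^2 + 24w - 8 = 4(64w^4 + 64w^3 + 36w^2 + 6w - 2).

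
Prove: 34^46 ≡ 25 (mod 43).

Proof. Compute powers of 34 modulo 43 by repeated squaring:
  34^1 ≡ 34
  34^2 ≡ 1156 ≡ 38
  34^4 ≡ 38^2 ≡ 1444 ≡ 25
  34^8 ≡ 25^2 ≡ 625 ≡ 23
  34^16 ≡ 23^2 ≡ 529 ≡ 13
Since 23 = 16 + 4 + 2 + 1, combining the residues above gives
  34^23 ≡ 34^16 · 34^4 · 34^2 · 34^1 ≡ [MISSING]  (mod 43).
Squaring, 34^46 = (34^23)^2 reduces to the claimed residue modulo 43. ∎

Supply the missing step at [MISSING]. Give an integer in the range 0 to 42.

34^16 · 34^4 · 34^2 · 34^1 ≡ 13 · 25 · 38 · 34 = 419900.
419900 mod 43 = 5, so 34^23 ≡ 5 (mod 43).

5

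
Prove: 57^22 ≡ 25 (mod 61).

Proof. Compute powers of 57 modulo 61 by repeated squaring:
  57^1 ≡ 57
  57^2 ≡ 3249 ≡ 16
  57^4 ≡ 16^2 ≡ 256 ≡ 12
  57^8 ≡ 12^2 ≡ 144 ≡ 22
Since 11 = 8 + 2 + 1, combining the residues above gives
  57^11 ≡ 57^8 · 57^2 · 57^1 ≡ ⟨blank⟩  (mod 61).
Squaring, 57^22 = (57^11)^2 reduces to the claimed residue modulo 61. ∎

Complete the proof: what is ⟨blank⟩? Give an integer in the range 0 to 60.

Multiply the listed residues: 22 · 16 · 57 = 352 → 20064.
Reducing modulo 61: 20064 = 328·61 + 56, so 57^11 ≡ 56.

56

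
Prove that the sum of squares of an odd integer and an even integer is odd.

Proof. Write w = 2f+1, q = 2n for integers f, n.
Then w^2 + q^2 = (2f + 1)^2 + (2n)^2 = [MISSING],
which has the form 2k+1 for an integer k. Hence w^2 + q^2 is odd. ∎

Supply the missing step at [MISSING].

(2f + 1)^2 + (2n)^2 = 4f^2 + 4f + 4n^2 + 1
= 2(2f^2 + 2f + 2n^2) + 1.
Since 2f^2 + 2f + 2n^2 is an integer, the sum of squares is of the form 2k+1 for an integer k.

2(2f^2 + 2f + 2n^2) + 1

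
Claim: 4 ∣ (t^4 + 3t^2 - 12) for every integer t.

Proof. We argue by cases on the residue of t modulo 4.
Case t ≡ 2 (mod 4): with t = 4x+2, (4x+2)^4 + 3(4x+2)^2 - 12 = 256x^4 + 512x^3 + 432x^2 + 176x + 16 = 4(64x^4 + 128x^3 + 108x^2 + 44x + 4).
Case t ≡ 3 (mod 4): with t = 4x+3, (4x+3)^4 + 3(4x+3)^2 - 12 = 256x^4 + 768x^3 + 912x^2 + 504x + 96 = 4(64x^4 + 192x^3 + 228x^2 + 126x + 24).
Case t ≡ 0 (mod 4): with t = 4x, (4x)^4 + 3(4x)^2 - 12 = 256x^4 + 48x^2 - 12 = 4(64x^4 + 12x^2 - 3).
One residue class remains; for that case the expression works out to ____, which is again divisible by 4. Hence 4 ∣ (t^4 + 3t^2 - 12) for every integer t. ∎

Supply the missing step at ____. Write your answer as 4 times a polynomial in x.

Only t ≡ 1 (mod 4) is unaccounted for. Put t = 4x+1:
(4x+1)^4 + 3(4x+1)^2 - 12 expands to 256x^4 + 256x^3 + 144x^2 + 40x - 8,
and factoring out 4 leaves 4(64x^4 + 64x^3 + 36x^2 + 10x - 2).

4(64x^4 + 64x^3 + 36x^2 + 10x - 2)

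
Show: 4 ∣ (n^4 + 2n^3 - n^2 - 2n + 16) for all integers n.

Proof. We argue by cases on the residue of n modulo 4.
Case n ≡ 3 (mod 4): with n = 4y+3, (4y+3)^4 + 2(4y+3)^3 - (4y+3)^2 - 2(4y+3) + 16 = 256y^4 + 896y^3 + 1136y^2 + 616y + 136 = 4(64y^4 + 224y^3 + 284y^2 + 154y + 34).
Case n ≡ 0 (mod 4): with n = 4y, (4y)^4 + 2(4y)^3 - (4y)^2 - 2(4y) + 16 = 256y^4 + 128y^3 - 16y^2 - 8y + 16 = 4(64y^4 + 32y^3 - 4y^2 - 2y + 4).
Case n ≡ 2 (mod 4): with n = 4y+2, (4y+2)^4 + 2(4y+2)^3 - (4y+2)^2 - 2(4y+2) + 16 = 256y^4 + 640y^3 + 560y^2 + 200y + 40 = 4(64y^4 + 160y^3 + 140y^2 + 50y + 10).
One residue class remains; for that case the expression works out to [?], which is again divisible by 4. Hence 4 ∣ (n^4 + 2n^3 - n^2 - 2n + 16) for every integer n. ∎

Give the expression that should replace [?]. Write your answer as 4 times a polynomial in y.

4(64y^4 + 96y^3 + 44y^2 + 6y + 4)

Only n ≡ 1 (mod 4) is unaccounted for. Put n = 4y+1:
(4y+1)^4 + 2(4y+1)^3 - (4y+1)^2 - 2(4y+1) + 16 expands to 256y^4 + 384y^3 + 176y^2 + 24y + 16,
and factoring out 4 leaves 4(64y^4 + 96y^3 + 44y^2 + 6y + 4).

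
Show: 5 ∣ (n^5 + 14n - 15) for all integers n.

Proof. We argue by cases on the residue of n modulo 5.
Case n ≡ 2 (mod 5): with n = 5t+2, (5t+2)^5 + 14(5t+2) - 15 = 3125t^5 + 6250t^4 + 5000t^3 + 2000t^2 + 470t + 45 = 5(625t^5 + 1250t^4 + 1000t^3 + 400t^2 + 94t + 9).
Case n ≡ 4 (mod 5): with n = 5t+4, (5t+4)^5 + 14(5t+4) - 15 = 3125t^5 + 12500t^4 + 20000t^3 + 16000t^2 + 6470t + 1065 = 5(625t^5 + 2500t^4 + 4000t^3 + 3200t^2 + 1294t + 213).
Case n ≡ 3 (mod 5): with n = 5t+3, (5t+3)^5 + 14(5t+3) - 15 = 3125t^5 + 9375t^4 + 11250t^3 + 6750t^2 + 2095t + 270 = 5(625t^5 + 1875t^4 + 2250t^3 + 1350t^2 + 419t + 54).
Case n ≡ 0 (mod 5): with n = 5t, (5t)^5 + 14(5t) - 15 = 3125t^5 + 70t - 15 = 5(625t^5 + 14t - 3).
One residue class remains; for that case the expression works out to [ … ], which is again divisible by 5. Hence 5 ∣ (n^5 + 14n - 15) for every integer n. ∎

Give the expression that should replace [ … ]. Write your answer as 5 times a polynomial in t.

The residues treated are {2, 4, 3, 0}, so the missing case is n ≡ 1 (mod 5); write n = 5t+1.
Then (5t+1)^5 + 14(5t+1) - 15 = 3125t^5 + 3125t^4 + 1250t^3 + 250t^2 + 95t = 5(625t^5 + 625t^4 + 250t^3 + 50t^2 + 19t).

5(625t^5 + 625t^4 + 250t^3 + 50t^2 + 19t)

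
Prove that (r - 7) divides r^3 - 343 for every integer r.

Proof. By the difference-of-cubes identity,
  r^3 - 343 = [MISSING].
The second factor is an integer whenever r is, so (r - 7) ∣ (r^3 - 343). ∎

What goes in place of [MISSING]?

(r - 7)(r^2 + 7r + 49)

a^3 - b^3 = (a - b)(a^2 + ab + b^2). With a = r, b = 7:
r^3 - 343 = (r - 7)(r^2 + 7r + 49).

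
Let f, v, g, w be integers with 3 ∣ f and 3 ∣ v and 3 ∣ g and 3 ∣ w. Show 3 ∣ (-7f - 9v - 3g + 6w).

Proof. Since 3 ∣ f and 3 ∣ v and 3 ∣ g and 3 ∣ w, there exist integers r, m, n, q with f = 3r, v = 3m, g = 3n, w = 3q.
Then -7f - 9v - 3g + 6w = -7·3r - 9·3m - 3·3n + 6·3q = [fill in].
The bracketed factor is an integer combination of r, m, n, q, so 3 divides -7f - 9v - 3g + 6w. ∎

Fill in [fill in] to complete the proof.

3(-9m - 3n + 6q - 7r)

Each term has a factor of 3: -7·3r - 9·3m - 3·3n + 6·3q = 3·(-9m - 3n + 6q - 7r).
Since -9m - 3n + 6q - 7r is an integer, 3 ∣ (-7f - 9v - 3g + 6w).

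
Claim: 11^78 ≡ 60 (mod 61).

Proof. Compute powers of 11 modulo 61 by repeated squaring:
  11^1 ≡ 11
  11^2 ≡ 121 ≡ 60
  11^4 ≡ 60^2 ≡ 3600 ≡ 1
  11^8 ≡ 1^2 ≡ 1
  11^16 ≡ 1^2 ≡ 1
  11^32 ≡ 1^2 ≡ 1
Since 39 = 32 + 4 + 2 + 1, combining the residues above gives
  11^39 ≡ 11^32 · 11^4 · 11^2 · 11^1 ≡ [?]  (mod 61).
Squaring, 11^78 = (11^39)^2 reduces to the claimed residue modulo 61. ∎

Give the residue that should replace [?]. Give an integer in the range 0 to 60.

50

Multiply the listed residues: 1 · 1 · 60 · 11 = 1 → 60 → 660.
Reducing modulo 61: 660 = 10·61 + 50, so 11^39 ≡ 50.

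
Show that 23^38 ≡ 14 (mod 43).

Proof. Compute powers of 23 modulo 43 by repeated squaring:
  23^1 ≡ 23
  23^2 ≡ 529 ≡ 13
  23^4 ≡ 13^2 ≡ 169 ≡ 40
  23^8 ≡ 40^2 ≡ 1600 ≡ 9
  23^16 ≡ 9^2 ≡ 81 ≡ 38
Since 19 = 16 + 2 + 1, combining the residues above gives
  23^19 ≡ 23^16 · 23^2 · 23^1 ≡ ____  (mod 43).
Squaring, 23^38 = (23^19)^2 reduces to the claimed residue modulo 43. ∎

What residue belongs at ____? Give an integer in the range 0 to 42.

10

Multiply the listed residues: 38 · 13 · 23 = 494 → 11362.
Reducing modulo 43: 11362 = 264·43 + 10, so 23^19 ≡ 10.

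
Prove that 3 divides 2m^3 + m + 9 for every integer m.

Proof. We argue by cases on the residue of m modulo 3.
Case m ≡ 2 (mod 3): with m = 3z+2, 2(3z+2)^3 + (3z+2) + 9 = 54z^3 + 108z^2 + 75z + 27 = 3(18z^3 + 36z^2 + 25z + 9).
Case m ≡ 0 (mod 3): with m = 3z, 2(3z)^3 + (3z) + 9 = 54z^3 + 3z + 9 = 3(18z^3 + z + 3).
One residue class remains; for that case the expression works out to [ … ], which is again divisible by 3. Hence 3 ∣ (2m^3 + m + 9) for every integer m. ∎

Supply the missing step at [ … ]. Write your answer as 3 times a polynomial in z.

3(18z^3 + 18z^2 + 7z + 4)

Only m ≡ 1 (mod 3) is unaccounted for. Put m = 3z+1:
2(3z+1)^3 + (3z+1) + 9 expands to 54z^3 + 54z^2 + 21z + 12,
and factoring out 3 leaves 3(18z^3 + 18z^2 + 7z + 4).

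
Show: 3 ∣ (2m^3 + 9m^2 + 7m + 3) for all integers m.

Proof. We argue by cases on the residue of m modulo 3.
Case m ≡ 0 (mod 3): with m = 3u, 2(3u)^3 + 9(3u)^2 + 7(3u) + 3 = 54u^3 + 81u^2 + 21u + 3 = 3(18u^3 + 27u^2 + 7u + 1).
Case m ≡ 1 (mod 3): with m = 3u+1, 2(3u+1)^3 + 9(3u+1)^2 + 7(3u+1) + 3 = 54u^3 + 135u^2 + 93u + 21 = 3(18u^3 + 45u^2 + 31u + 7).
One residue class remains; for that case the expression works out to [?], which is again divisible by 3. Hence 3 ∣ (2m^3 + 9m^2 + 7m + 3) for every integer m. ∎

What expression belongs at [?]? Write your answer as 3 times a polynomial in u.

Only m ≡ 2 (mod 3) is unaccounted for. Put m = 3u+2:
2(3u+2)^3 + 9(3u+2)^2 + 7(3u+2) + 3 expands to 54u^3 + 189u^2 + 201u + 69,
and factoring out 3 leaves 3(18u^3 + 63u^2 + 67u + 23).

3(18u^3 + 63u^2 + 67u + 23)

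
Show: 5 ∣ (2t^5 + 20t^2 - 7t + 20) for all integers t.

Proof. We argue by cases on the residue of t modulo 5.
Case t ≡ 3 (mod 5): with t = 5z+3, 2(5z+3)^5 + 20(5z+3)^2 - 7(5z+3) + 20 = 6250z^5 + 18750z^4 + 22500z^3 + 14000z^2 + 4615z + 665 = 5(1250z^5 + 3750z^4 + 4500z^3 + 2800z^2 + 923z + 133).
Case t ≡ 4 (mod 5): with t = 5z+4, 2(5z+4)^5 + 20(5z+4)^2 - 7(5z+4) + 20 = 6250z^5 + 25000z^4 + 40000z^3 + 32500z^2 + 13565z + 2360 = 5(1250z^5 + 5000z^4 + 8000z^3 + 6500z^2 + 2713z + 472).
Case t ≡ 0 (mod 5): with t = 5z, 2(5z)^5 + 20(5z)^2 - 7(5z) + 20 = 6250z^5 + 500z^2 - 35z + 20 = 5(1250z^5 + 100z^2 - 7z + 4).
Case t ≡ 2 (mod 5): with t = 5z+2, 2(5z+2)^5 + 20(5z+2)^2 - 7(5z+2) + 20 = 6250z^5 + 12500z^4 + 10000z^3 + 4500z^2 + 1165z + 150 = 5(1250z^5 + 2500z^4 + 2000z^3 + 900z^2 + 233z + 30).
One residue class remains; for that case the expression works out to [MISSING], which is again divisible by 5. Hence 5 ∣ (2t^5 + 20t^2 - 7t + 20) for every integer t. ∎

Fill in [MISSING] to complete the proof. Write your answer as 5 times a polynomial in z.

5(1250z^5 + 1250z^4 + 500z^3 + 200z^2 + 43z + 7)

Only t ≡ 1 (mod 5) is unaccounted for. Put t = 5z+1:
2(5z+1)^5 + 20(5z+1)^2 - 7(5z+1) + 20 expands to 6250z^5 + 6250z^4 + 2500z^3 + 1000z^2 + 215z + 35,
and factoring out 5 leaves 5(1250z^5 + 1250z^4 + 500z^3 + 200z^2 + 43z + 7).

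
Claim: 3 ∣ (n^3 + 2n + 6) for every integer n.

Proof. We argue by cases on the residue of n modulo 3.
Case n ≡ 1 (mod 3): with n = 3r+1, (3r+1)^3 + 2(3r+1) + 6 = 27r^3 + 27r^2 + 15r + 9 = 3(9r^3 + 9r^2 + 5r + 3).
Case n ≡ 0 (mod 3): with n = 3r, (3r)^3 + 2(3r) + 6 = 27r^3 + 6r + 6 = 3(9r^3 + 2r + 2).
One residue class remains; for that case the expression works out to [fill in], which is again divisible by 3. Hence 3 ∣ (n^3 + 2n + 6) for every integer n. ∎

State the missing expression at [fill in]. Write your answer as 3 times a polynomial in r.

The residues treated are {1, 0}, so the missing case is n ≡ 2 (mod 3); write n = 3r+2.
Then (3r+2)^3 + 2(3r+2) + 6 = 27r^3 + 54r^2 + 42r + 18 = 3(9r^3 + 18r^2 + 14r + 6).

3(9r^3 + 18r^2 + 14r + 6)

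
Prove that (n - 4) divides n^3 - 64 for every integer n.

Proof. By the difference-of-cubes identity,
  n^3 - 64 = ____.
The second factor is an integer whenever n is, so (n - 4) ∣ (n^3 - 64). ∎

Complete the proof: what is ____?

a^3 - b^3 = (a - b)(a^2 + ab + b^2). With a = n, b = 4:
n^3 - 64 = (n - 4)(n^2 + 4n + 16).

(n - 4)(n^2 + 4n + 16)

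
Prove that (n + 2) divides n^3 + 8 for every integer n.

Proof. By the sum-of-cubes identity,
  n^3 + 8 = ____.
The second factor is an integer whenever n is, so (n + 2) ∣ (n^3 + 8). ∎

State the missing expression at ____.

Polynomial division of n^3 + 8 by n + 2 leaves remainder 0 and quotient n^2 - 2n + 4.
Hence n^3 + 8 = (n + 2)(n^2 - 2n + 4).

(n + 2)(n^2 - 2n + 4)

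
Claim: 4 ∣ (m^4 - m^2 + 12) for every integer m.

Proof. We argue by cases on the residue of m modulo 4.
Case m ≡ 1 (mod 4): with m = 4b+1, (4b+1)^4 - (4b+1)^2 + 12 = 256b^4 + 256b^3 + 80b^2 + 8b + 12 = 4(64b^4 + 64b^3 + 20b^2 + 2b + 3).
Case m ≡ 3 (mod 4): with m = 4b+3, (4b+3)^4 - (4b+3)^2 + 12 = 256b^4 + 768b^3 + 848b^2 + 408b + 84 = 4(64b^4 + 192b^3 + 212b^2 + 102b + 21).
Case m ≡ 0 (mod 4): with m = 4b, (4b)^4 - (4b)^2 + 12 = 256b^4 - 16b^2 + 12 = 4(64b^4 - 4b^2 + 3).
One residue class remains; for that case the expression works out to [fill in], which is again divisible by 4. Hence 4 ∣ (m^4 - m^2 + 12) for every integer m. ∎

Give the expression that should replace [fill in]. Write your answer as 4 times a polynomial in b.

4(64b^4 + 128b^3 + 92b^2 + 28b + 6)

The residues treated are {1, 3, 0}, so the missing case is m ≡ 2 (mod 4); write m = 4b+2.
Then (4b+2)^4 - (4b+2)^2 + 12 = 256b^4 + 512b^3 + 368b^2 + 112b + 24 = 4(64b^4 + 128b^3 + 92b^2 + 28b + 6).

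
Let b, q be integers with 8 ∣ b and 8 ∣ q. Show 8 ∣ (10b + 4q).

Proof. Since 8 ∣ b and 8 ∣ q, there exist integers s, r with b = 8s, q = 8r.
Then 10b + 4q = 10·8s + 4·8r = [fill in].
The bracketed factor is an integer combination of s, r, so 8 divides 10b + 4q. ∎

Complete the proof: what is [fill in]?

Pull the common 8 out of every term: 10·8s + 4·8r = 8(4r + 10s).
4r + 10s is an integer, which exhibits the divisibility.

8(4r + 10s)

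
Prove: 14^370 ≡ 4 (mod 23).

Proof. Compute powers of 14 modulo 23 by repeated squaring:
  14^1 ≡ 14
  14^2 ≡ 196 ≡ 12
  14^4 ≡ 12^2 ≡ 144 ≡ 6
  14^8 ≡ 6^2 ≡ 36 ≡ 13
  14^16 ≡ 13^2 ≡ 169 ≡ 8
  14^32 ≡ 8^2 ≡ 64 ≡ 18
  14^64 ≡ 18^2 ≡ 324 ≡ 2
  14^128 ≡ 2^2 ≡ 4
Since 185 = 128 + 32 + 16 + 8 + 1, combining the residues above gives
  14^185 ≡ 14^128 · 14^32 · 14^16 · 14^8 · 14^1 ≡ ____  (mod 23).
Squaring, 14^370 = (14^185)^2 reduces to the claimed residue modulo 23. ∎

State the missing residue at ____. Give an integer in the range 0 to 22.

Multiply the listed residues: 4 · 18 · 8 · 13 · 14 = 72 → 576 → 7488 → 104832.
Reducing modulo 23: 104832 = 4557·23 + 21, so 14^185 ≡ 21.

21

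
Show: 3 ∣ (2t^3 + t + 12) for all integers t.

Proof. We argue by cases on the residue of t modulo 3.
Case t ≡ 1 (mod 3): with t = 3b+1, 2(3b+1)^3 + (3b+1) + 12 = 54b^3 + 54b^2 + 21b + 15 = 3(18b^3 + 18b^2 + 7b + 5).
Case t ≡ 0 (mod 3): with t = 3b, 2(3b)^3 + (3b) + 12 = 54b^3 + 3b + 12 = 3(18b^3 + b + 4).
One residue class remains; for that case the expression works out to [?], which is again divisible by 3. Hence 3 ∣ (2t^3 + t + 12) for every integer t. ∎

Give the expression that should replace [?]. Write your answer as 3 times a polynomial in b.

3(18b^3 + 36b^2 + 25b + 10)

The residues treated are {1, 0}, so the missing case is t ≡ 2 (mod 3); write t = 3b+2.
Then 2(3b+2)^3 + (3b+2) + 12 = 54b^3 + 108b^2 + 75b + 30 = 3(18b^3 + 36b^2 + 25b + 10).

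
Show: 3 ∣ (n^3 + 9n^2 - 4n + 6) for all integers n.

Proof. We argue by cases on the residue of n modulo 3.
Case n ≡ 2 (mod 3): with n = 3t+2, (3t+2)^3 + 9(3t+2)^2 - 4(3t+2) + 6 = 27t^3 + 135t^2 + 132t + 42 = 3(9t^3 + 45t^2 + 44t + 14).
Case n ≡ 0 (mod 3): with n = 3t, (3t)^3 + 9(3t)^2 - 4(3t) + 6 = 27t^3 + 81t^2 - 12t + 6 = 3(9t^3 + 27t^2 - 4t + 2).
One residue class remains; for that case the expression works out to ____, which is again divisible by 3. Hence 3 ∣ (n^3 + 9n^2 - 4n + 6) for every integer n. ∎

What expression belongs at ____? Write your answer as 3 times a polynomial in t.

3(9t^3 + 36t^2 + 17t + 4)

Only n ≡ 1 (mod 3) is unaccounted for. Put n = 3t+1:
(3t+1)^3 + 9(3t+1)^2 - 4(3t+1) + 6 expands to 27t^3 + 108t^2 + 51t + 12,
and factoring out 3 leaves 3(9t^3 + 36t^2 + 17t + 4).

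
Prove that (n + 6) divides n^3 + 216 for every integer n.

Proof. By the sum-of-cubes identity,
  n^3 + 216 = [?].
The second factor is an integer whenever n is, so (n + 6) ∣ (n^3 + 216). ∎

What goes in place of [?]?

(n + 6)(n^2 - 6n + 36)

Polynomial division of n^3 + 216 by n + 6 leaves remainder 0 and quotient n^2 - 6n + 36.
Hence n^3 + 216 = (n + 6)(n^2 - 6n + 36).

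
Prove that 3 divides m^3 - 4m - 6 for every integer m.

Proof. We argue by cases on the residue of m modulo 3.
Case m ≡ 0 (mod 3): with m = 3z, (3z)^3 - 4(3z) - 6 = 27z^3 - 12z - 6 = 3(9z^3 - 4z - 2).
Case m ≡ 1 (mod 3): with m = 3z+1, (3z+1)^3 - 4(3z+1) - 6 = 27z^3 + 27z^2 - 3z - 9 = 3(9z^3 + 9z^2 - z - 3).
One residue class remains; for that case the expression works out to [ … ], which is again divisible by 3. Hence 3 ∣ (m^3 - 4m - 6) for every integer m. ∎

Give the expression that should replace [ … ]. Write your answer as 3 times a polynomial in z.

Only m ≡ 2 (mod 3) is unaccounted for. Put m = 3z+2:
(3z+2)^3 - 4(3z+2) - 6 expands to 27z^3 + 54z^2 + 24z - 6,
and factoring out 3 leaves 3(9z^3 + 18z^2 + 8z - 2).

3(9z^3 + 18z^2 + 8z - 2)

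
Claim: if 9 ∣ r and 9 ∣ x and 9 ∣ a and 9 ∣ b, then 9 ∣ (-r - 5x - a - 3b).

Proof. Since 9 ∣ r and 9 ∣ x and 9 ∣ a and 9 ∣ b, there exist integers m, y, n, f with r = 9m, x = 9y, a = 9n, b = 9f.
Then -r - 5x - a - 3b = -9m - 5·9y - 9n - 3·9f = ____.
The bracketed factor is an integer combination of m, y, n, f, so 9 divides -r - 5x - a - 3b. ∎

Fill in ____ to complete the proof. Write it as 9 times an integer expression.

9(-3f - m - n - 5y)

Pull the common 9 out of every term: -9m - 5·9y - 9n - 3·9f = 9(-3f - m - n - 5y).
-3f - m - n - 5y is an integer, which exhibits the divisibility.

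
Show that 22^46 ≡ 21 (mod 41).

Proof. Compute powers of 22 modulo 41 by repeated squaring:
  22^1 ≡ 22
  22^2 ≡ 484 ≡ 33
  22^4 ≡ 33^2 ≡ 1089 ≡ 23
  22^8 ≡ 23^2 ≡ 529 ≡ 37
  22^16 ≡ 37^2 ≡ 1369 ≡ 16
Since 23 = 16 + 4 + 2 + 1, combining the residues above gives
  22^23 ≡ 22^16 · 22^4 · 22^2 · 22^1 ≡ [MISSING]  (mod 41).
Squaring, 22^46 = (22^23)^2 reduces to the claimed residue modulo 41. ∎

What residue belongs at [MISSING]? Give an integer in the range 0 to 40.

12

22^16 · 22^4 · 22^2 · 22^1 ≡ 16 · 23 · 33 · 22 = 267168.
267168 mod 41 = 12, so 22^23 ≡ 12 (mod 41).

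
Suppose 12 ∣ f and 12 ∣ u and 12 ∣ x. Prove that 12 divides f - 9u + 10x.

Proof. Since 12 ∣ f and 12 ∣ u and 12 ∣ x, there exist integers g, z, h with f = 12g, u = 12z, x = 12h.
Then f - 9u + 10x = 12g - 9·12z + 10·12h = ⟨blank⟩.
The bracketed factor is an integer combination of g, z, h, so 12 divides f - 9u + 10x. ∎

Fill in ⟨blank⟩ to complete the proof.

12(g + 10h - 9z)

Pull the common 12 out of every term: 12g - 9·12z + 10·12h = 12(g + 10h - 9z).
g + 10h - 9z is an integer, which exhibits the divisibility.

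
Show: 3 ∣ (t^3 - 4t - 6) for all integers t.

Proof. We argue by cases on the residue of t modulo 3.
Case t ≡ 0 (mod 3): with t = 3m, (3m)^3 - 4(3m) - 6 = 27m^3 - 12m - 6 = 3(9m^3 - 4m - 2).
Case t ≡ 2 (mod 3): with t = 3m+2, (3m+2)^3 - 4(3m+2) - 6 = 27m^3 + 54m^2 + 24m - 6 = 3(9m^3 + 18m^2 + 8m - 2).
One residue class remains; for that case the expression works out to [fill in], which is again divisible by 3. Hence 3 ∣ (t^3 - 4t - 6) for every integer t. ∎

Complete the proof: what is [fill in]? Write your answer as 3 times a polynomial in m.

3(9m^3 + 9m^2 - m - 3)

The residues treated are {0, 2}, so the missing case is t ≡ 1 (mod 3); write t = 3m+1.
Then (3m+1)^3 - 4(3m+1) - 6 = 27m^3 + 27m^2 - 3m - 9 = 3(9m^3 + 9m^2 - m - 3).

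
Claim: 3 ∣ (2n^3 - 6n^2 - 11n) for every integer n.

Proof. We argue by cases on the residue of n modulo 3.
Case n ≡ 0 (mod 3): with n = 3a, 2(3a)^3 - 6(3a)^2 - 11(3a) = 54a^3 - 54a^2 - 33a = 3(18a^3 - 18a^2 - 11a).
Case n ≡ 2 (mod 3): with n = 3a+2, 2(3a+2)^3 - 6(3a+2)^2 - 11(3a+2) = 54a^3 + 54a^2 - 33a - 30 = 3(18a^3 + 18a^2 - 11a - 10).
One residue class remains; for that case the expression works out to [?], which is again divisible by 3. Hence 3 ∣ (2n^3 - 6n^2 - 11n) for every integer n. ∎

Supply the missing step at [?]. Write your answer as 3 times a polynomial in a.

The residues treated are {0, 2}, so the missing case is n ≡ 1 (mod 3); write n = 3a+1.
Then 2(3a+1)^3 - 6(3a+1)^2 - 11(3a+1) = 54a^3 - 51a - 15 = 3(18a^3 - 17a - 5).

3(18a^3 - 17a - 5)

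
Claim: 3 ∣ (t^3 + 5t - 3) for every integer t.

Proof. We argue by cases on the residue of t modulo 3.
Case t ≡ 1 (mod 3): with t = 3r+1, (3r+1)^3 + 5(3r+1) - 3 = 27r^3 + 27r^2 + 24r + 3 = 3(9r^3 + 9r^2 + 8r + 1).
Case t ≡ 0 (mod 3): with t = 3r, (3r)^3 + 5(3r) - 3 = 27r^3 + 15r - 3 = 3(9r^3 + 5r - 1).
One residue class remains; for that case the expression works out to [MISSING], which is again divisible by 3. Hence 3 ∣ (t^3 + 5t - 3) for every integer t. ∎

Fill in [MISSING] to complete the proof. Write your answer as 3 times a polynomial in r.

The residues treated are {1, 0}, so the missing case is t ≡ 2 (mod 3); write t = 3r+2.
Then (3r+2)^3 + 5(3r+2) - 3 = 27r^3 + 54r^2 + 51r + 15 = 3(9r^3 + 18r^2 + 17r + 5).

3(9r^3 + 18r^2 + 17r + 5)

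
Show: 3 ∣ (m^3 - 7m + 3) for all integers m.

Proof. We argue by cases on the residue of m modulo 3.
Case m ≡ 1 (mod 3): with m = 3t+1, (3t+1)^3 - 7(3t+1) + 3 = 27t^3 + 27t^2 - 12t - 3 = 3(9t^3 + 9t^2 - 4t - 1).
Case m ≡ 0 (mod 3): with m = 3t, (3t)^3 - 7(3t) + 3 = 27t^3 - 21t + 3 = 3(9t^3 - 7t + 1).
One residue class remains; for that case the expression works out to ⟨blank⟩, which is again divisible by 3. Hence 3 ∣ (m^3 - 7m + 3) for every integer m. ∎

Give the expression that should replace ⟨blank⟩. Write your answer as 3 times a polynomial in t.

3(9t^3 + 18t^2 + 5t - 1)

Only m ≡ 2 (mod 3) is unaccounted for. Put m = 3t+2:
(3t+2)^3 - 7(3t+2) + 3 expands to 27t^3 + 54t^2 + 15t - 3,
and factoring out 3 leaves 3(9t^3 + 18t^2 + 5t - 1).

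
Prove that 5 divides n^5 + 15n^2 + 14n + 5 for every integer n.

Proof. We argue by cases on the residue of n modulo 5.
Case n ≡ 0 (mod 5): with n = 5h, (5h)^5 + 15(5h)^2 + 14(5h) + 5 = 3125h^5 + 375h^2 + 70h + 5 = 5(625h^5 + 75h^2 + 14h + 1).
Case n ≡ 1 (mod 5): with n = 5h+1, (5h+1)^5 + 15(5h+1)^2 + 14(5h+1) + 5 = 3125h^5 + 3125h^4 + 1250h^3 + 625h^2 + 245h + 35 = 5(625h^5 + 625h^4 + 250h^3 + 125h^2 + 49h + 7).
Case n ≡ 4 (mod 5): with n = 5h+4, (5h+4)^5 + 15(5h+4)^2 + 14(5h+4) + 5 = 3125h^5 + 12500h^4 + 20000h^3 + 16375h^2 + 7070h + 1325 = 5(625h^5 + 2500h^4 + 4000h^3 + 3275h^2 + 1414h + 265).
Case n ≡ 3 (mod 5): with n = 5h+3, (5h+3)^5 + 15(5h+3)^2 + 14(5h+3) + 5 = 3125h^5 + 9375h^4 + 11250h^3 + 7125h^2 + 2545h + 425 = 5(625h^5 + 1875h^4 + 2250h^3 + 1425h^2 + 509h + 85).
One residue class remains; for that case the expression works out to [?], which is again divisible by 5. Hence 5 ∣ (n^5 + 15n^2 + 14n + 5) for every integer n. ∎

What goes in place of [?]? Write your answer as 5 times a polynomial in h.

The residues treated are {0, 1, 4, 3}, so the missing case is n ≡ 2 (mod 5); write n = 5h+2.
Then (5h+2)^5 + 15(5h+2)^2 + 14(5h+2) + 5 = 3125h^5 + 6250h^4 + 5000h^3 + 2375h^2 + 770h + 125 = 5(625h^5 + 1250h^4 + 1000h^3 + 475h^2 + 154h + 25).

5(625h^5 + 1250h^4 + 1000h^3 + 475h^2 + 154h + 25)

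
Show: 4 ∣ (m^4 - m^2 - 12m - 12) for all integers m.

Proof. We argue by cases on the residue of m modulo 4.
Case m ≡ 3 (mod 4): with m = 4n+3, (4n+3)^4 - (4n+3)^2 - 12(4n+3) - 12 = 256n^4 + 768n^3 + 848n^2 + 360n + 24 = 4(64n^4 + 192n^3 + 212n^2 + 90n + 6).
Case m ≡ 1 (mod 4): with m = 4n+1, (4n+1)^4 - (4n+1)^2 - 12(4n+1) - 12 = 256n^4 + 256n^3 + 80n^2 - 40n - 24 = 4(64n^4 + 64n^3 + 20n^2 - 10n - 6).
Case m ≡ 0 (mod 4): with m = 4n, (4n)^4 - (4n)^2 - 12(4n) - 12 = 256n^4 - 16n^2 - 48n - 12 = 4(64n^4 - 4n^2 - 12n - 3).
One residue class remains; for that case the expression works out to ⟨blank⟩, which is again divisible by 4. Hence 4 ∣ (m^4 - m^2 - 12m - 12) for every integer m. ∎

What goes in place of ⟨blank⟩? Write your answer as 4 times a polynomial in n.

Only m ≡ 2 (mod 4) is unaccounted for. Put m = 4n+2:
(4n+2)^4 - (4n+2)^2 - 12(4n+2) - 12 expands to 256n^4 + 512n^3 + 368n^2 + 64n - 24,
and factoring out 4 leaves 4(64n^4 + 128n^3 + 92n^2 + 16n - 6).

4(64n^4 + 128n^3 + 92n^2 + 16n - 6)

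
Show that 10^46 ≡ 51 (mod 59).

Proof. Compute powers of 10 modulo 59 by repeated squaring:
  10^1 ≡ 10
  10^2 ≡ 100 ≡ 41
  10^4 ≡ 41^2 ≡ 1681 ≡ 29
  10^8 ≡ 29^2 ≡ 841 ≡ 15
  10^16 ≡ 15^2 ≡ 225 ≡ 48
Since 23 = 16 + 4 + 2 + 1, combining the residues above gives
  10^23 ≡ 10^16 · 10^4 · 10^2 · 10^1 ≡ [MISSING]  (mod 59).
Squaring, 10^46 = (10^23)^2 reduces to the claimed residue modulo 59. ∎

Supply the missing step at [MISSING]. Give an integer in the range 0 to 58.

10^16 · 10^4 · 10^2 · 10^1 ≡ 48 · 29 · 41 · 10 = 570720.
570720 mod 59 = 13, so 10^23 ≡ 13 (mod 59).

13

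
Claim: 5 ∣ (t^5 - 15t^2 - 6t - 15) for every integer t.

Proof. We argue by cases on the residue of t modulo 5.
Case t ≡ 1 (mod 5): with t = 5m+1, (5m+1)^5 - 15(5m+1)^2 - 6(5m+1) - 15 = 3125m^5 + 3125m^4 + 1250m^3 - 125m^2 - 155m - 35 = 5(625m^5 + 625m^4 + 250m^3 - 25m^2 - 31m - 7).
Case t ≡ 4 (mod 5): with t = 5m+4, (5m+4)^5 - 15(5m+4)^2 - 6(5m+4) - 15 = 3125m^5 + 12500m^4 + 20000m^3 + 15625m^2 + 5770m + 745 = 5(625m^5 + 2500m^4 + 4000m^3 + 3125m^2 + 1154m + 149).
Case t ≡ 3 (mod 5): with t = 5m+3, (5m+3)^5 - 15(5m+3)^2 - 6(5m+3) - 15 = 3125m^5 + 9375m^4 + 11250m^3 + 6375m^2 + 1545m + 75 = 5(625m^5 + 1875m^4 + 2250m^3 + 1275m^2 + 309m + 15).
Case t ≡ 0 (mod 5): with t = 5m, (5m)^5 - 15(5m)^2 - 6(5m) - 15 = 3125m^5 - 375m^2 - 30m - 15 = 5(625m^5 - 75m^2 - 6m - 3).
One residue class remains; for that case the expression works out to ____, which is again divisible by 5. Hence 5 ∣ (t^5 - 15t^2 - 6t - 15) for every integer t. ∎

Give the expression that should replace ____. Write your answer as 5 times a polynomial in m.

The residues treated are {1, 4, 3, 0}, so the missing case is t ≡ 2 (mod 5); write t = 5m+2.
Then (5m+2)^5 - 15(5m+2)^2 - 6(5m+2) - 15 = 3125m^5 + 6250m^4 + 5000m^3 + 1625m^2 + 70m - 55 = 5(625m^5 + 1250m^4 + 1000m^3 + 325m^2 + 14m - 11).

5(625m^5 + 1250m^4 + 1000m^3 + 325m^2 + 14m - 11)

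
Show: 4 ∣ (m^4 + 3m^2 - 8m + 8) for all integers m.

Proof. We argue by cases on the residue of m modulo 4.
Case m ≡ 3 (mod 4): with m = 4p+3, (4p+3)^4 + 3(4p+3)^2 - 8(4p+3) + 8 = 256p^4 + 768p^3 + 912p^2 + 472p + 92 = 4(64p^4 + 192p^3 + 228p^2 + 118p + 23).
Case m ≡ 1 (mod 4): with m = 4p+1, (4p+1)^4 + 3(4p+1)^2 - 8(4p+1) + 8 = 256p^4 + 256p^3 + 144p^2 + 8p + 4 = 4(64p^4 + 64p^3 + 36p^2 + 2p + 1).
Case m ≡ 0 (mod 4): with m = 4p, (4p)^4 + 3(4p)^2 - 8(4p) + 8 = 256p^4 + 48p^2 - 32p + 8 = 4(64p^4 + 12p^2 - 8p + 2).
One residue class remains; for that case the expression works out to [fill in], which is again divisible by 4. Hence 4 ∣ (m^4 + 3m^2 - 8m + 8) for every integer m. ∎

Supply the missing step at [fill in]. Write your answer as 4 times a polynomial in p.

4(64p^4 + 128p^3 + 108p^2 + 36p + 5)

Only m ≡ 2 (mod 4) is unaccounted for. Put m = 4p+2:
(4p+2)^4 + 3(4p+2)^2 - 8(4p+2) + 8 expands to 256p^4 + 512p^3 + 432p^2 + 144p + 20,
and factoring out 4 leaves 4(64p^4 + 128p^3 + 108p^2 + 36p + 5).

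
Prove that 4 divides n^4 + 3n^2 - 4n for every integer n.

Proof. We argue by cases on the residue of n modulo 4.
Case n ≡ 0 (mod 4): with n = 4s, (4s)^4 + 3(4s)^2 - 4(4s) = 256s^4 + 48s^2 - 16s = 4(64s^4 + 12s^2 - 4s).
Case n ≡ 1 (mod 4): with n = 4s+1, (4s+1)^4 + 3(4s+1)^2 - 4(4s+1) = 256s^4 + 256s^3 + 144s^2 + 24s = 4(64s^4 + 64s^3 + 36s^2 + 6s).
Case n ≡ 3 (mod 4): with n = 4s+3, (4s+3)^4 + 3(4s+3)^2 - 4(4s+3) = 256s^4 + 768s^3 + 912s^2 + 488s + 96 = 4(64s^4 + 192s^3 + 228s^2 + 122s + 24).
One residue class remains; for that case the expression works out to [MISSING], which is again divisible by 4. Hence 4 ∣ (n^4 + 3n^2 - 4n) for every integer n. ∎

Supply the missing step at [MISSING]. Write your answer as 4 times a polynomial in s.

4(64s^4 + 128s^3 + 108s^2 + 40s + 5)

Only n ≡ 2 (mod 4) is unaccounted for. Put n = 4s+2:
(4s+2)^4 + 3(4s+2)^2 - 4(4s+2) expands to 256s^4 + 512s^3 + 432s^2 + 160s + 20,
and factoring out 4 leaves 4(64s^4 + 128s^3 + 108s^2 + 40s + 5).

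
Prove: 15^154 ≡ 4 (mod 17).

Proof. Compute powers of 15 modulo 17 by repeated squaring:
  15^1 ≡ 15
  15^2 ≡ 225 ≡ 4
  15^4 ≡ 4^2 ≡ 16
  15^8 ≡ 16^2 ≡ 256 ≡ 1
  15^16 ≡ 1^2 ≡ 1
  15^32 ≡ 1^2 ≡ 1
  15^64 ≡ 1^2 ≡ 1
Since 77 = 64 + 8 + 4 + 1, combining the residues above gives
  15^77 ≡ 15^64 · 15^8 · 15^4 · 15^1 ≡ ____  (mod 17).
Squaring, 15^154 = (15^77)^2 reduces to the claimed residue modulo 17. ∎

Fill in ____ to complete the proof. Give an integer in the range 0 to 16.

2

Multiply the listed residues: 1 · 1 · 16 · 15 = 1 → 16 → 240.
Reducing modulo 17: 240 = 14·17 + 2, so 15^77 ≡ 2.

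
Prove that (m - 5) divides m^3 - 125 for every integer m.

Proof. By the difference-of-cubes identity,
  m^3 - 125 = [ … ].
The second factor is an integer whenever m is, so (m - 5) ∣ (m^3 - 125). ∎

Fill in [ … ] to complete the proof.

a^3 - b^3 = (a - b)(a^2 + ab + b^2). With a = m, b = 5:
m^3 - 125 = (m - 5)(m^2 + 5m + 25).

(m - 5)(m^2 + 5m + 25)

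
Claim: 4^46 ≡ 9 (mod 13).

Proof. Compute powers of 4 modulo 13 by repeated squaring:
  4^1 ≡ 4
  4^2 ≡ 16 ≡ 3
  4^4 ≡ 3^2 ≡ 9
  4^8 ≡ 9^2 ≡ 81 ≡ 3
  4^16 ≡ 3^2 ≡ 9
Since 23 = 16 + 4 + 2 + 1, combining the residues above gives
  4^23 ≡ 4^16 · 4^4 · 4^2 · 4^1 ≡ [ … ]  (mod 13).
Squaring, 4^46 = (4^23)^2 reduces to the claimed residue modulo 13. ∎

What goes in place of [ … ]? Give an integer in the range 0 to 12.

10

Multiply the listed residues: 9 · 9 · 3 · 4 = 81 → 243 → 972.
Reducing modulo 13: 972 = 74·13 + 10, so 4^23 ≡ 10.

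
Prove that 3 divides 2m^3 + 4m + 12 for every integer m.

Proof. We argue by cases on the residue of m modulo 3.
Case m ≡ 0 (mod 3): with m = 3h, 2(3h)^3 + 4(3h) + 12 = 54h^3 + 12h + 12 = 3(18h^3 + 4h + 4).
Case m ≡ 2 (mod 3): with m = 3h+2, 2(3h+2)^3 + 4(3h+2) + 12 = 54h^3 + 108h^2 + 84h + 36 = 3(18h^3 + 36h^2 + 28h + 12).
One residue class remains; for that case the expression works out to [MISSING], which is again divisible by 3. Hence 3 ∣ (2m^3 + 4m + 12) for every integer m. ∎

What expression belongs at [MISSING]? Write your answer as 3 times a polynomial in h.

The residues treated are {0, 2}, so the missing case is m ≡ 1 (mod 3); write m = 3h+1.
Then 2(3h+1)^3 + 4(3h+1) + 12 = 54h^3 + 54h^2 + 30h + 18 = 3(18h^3 + 18h^2 + 10h + 6).

3(18h^3 + 18h^2 + 10h + 6)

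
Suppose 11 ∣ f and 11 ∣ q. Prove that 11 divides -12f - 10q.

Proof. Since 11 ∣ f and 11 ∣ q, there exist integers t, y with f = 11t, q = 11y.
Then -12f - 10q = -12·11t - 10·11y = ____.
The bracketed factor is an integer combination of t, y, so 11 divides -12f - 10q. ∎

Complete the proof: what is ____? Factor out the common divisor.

11(-12t - 10y)

Each term has a factor of 11: -12·11t - 10·11y = 11·(-12t - 10y).
Since -12t - 10y is an integer, 11 ∣ (-12f - 10q).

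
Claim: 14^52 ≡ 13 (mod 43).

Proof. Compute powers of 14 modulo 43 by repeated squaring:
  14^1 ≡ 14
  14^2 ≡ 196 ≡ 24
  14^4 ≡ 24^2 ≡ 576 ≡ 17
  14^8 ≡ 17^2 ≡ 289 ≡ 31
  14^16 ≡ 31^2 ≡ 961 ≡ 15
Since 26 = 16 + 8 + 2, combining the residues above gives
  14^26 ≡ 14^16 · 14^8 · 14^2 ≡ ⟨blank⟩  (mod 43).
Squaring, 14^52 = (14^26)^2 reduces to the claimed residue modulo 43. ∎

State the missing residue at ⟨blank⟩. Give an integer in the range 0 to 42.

23

14^16 · 14^8 · 14^2 ≡ 15 · 31 · 24 = 11160.
11160 mod 43 = 23, so 14^26 ≡ 23 (mod 43).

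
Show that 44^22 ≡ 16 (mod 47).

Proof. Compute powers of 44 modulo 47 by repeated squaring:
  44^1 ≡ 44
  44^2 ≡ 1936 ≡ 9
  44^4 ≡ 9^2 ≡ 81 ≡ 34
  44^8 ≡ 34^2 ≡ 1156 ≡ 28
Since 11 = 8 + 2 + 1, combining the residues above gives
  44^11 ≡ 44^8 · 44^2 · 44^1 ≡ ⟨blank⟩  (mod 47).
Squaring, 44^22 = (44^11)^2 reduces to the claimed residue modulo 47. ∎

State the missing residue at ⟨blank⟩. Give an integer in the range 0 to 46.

Multiply the listed residues: 28 · 9 · 44 = 252 → 11088.
Reducing modulo 47: 11088 = 235·47 + 43, so 44^11 ≡ 43.

43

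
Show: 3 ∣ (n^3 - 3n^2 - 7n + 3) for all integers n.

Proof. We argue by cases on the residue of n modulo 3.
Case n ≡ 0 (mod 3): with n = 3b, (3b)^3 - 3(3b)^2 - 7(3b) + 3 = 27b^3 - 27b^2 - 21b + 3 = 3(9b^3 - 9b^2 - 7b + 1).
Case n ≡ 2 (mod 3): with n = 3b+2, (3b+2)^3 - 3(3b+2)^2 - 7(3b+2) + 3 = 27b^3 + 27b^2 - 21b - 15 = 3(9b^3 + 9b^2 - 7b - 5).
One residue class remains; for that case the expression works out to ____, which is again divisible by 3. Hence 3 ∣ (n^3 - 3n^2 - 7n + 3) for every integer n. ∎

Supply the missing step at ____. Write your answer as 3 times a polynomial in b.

3(9b^3 - 10b - 2)

Only n ≡ 1 (mod 3) is unaccounted for. Put n = 3b+1:
(3b+1)^3 - 3(3b+1)^2 - 7(3b+1) + 3 expands to 27b^3 - 30b - 6,
and factoring out 3 leaves 3(9b^3 - 10b - 2).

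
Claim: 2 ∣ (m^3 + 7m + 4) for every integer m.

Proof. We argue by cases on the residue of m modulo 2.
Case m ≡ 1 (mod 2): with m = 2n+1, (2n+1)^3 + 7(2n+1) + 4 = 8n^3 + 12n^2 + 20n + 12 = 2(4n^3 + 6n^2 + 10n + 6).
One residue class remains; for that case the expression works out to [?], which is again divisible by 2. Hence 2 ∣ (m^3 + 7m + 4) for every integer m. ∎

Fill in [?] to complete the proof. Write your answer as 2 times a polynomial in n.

The residues treated are {1}, so the missing case is m ≡ 0 (mod 2); write m = 2n.
Then (2n)^3 + 7(2n) + 4 = 8n^3 + 14n + 4 = 2(4n^3 + 7n + 2).

2(4n^3 + 7n + 2)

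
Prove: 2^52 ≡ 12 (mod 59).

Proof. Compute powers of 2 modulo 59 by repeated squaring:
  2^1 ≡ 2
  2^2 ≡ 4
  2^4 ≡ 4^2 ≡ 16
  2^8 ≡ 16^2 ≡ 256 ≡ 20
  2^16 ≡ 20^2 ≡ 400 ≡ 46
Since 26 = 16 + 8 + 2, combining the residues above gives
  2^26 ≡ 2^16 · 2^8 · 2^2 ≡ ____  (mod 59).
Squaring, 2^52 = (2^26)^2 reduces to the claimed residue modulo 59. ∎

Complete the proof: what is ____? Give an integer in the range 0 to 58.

2^16 · 2^8 · 2^2 ≡ 46 · 20 · 4 = 3680.
3680 mod 59 = 22, so 2^26 ≡ 22 (mod 59).

22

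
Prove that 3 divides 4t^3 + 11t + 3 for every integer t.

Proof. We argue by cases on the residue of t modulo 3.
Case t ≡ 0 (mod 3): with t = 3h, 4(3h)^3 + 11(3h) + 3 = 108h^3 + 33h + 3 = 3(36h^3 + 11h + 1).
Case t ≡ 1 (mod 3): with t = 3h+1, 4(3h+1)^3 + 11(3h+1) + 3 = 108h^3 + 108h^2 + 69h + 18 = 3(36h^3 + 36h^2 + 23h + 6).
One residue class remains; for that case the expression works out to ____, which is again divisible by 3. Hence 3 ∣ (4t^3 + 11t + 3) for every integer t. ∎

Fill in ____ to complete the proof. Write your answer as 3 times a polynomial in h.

Only t ≡ 2 (mod 3) is unaccounted for. Put t = 3h+2:
4(3h+2)^3 + 11(3h+2) + 3 expands to 108h^3 + 216h^2 + 177h + 57,
and factoring out 3 leaves 3(36h^3 + 72h^2 + 59h + 19).

3(36h^3 + 72h^2 + 59h + 19)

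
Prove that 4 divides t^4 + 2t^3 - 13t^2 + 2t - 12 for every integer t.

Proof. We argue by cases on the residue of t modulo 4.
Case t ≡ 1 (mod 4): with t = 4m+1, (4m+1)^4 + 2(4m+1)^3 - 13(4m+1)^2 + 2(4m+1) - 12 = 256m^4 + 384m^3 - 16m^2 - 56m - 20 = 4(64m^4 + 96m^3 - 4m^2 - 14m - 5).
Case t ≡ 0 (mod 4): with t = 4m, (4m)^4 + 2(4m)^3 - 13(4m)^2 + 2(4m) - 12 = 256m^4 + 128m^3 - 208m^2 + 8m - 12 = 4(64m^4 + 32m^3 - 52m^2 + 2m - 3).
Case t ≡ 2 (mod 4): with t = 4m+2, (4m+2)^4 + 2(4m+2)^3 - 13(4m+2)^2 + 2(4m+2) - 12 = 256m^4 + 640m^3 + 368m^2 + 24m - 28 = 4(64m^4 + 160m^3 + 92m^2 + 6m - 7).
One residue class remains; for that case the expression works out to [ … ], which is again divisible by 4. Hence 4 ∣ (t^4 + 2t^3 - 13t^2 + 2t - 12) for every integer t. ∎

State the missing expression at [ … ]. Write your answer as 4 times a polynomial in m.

4(64m^4 + 224m^3 + 236m^2 + 86m + 3)

The residues treated are {1, 0, 2}, so the missing case is t ≡ 3 (mod 4); write t = 4m+3.
Then (4m+3)^4 + 2(4m+3)^3 - 13(4m+3)^2 + 2(4m+3) - 12 = 256m^4 + 896m^3 + 944m^2 + 344m + 12 = 4(64m^4 + 224m^3 + 236m^2 + 86m + 3).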